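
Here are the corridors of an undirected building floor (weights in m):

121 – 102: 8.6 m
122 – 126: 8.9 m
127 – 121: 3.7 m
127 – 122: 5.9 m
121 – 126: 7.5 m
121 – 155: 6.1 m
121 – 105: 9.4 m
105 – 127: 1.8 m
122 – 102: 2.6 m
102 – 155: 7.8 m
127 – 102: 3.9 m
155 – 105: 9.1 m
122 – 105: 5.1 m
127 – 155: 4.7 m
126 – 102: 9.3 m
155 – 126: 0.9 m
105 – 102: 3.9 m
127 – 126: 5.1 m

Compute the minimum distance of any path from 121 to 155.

6.1 m

Compare a few routes:
121 - 155: 6.1 = 6.1
121 - 127 - 155: 3.7+4.7 = 8.4
Cheapest is 121 - 155 at 6.1 m.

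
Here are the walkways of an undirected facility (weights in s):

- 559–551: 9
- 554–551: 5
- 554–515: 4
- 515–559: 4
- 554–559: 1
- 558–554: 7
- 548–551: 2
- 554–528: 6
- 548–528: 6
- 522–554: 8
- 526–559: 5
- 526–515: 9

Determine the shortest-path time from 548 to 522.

15 s

Candidate routes:
548–551–554–522: 2+5+8 = 15
548–551–559–554–522: 2+9+1+8 = 20
The minimum is 15 s via 548–551–554–522.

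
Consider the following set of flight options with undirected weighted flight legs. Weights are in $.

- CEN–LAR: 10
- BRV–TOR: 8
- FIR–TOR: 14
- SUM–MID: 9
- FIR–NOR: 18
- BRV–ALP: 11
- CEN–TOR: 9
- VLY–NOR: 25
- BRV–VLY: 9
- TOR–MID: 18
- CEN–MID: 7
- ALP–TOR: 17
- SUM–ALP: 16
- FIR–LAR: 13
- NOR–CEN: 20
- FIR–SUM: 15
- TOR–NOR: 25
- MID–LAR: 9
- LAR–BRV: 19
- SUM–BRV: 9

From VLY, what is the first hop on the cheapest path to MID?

Enumerating some paths:
VLY → BRV → LAR → MID: 9+19+9 = 37
VLY → BRV → SUM → MID: 9+9+9 = 27
VLY → BRV → TOR → MID: 9+8+18 = 35
VLY → BRV → TOR → CEN → MID: 9+8+9+7 = 33
Cheapest is VLY → BRV → SUM → MID at $27.
So from VLY the first move is to BRV.

BRV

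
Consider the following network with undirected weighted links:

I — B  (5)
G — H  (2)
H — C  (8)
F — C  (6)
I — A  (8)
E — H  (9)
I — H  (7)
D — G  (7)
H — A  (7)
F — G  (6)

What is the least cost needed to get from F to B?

20

Shortest distances from F:
F: 0
C: 6  (via F)
G: 6  (via F)
H: 8  (via G)
D: 13  (via G)
A: 15  (via H)
I: 15  (via H)
E: 17  (via H)
B: 20  (via I)
Shortest route: F–G–H–I–B = 20.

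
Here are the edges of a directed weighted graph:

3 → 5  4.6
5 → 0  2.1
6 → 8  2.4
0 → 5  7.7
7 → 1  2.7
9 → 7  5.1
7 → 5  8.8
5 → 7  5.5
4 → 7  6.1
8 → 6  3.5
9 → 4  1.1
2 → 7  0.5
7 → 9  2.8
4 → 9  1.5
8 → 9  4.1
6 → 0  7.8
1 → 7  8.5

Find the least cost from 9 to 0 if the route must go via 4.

18.1

Best 9 to 4: 9 → 4 costing 1.1
Shortest 4→0: 4 → 7 → 5 → 0 = 17
Total via 4: 1.1 + 17 = 18.1.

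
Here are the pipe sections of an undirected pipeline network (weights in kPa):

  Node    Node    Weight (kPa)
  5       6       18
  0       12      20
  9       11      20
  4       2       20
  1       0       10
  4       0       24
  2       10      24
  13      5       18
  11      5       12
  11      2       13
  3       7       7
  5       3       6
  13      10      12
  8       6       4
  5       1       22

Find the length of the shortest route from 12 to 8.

74 kPa

Running Dijkstra from 12:
12: 0
0: 20  (via 12)
1: 30  (via 0)
4: 44  (via 0)
5: 52  (via 1)
3: 58  (via 5)
2: 64  (via 4)
11: 64  (via 5)
7: 65  (via 3)
6: 70  (via 5)
13: 70  (via 5)
8: 74  (via 6)
Shortest route: 12–0–1–5–6–8 = 74 kPa.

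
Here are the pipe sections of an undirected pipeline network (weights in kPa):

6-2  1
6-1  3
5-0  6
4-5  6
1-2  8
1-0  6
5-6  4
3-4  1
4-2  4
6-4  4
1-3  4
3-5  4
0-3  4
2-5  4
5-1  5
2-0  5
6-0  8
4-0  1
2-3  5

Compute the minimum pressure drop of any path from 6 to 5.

Candidate routes:
6 → 1 → 5: 3+5 = 8
6 → 2 → 5: 1+4 = 5
6 → 5: 4 = 4
Cheapest is 6 → 5 at 4 kPa.

4 kPa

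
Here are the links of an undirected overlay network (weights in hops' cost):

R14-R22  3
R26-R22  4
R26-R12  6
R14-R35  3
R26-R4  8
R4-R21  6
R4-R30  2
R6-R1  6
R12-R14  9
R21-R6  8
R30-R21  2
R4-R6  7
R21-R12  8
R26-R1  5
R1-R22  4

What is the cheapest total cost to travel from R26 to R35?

Settle nodes by increasing distance from R26:
R26: 0
R22: 4  (via R26)
R1: 5  (via R26)
R12: 6  (via R26)
R14: 7  (via R22)
R4: 8  (via R26)
R35: 10  (via R14)
Shortest route: R26–R22–R14–R35 = 10 hops' cost.

10 hops' cost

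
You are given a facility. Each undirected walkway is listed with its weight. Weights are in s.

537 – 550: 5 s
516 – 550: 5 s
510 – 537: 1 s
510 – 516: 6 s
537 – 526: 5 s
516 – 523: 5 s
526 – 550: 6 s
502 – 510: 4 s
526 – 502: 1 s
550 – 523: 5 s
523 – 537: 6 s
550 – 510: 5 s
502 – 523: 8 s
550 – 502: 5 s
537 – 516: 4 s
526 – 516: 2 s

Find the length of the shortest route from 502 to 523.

Candidate routes:
502 - 550 - 523: 5+5 = 10
502 - 523: 8 = 8
502 - 510 - 537 - 523: 4+1+6 = 11
Cheapest is 502 - 523 at 8 s.

8 s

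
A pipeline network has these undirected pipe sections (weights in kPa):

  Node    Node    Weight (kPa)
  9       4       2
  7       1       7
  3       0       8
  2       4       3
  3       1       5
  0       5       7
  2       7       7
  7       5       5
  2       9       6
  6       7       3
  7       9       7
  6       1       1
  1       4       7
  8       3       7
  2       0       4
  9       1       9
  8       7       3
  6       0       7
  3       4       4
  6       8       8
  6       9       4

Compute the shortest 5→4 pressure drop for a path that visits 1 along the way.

Shortest 5→1: 5 → 7 → 6 → 1 = 9
Best 1 to 4: 1 → 4 costing 7
Total via 1: 9 + 7 = 16 kPa.

16 kPa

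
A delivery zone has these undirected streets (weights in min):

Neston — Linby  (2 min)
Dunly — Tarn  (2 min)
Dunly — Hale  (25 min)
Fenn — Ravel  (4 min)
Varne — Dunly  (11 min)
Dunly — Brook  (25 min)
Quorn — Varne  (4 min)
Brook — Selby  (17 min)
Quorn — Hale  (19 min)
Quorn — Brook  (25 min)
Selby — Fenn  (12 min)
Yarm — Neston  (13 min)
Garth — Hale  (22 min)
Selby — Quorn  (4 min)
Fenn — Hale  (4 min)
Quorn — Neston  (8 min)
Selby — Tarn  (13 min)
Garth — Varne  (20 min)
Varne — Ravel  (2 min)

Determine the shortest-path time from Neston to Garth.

Candidate routes:
Neston–Quorn–Varne–Garth: 8+4+20 = 32
Neston–Quorn–Varne–Ravel–Fenn–Hale–Garth: 8+4+2+4+4+22 = 44
Neston–Quorn–Selby–Fenn–Hale–Garth: 8+4+12+4+22 = 50
Neston–Quorn–Hale–Garth: 8+19+22 = 49
Cheapest is Neston–Quorn–Varne–Garth at 32 min.

32 min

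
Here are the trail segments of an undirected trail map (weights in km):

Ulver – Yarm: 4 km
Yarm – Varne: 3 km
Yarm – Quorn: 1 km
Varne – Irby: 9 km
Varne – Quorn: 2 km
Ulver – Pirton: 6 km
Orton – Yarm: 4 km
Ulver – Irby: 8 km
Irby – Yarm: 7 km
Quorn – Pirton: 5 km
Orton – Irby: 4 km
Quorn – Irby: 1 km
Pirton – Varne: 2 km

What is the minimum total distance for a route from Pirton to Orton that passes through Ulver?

14 km

Shortest Pirton→Ulver: Pirton–Ulver = 6
Best Ulver to Orton: Ulver–Yarm–Orton costing 8
Total via Ulver: 6 + 8 = 14 km.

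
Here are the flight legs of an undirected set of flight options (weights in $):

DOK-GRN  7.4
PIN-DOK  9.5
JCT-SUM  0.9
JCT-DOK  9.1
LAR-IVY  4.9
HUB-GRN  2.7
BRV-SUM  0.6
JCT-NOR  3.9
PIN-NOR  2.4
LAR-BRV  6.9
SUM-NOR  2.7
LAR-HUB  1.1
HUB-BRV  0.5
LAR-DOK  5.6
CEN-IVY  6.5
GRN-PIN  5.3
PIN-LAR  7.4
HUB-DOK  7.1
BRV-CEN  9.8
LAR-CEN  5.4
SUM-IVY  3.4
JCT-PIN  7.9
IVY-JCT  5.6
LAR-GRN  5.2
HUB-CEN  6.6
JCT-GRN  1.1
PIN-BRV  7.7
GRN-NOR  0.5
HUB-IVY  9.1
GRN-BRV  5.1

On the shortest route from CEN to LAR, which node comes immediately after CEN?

LAR

Candidate routes:
CEN–HUB–LAR: 6.6+1.1 = 7.7
CEN–LAR: 5.4 = 5.4
The minimum is $5.4 via CEN–LAR.
So from CEN the first move is to LAR.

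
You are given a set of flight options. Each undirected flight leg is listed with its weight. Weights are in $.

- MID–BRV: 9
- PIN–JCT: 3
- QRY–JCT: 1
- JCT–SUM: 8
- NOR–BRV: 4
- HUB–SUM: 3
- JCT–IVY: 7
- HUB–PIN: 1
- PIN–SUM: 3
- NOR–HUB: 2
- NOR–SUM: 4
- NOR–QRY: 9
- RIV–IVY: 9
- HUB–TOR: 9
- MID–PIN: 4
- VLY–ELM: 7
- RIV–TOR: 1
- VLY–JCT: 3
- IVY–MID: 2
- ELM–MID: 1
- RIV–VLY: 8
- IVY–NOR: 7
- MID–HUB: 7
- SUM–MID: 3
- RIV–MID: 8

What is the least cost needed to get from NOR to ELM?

$8

Settle nodes by increasing distance from NOR:
NOR: 0
HUB: 2  (via NOR)
PIN: 3  (via HUB)
SUM: 4  (via NOR)
BRV: 4  (via NOR)
JCT: 6  (via PIN)
IVY: 7  (via NOR)
QRY: 7  (via JCT)
MID: 7  (via PIN)
ELM: 8  (via MID)
Shortest route: NOR–HUB–PIN–MID–ELM = $8.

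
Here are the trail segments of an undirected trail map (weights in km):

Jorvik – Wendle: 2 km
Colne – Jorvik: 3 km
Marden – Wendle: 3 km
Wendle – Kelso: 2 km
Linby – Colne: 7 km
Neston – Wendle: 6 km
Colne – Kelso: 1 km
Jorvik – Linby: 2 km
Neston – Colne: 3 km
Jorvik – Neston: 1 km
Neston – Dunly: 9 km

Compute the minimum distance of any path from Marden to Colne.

6 km

Running Dijkstra from Marden:
Marden: 0
Wendle: 3  (via Marden)
Kelso: 5  (via Wendle)
Jorvik: 5  (via Wendle)
Colne: 6  (via Kelso)
Shortest route: Marden–Wendle–Kelso–Colne = 6 km.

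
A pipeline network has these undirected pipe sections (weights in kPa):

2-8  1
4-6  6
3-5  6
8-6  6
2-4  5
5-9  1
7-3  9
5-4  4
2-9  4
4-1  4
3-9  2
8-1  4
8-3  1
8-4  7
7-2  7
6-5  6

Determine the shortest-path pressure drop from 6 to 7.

Enumerating some paths:
6–8–3–7: 6+1+9 = 16
6–8–2–7: 6+1+7 = 14
The minimum is 14 kPa via 6–8–2–7.

14 kPa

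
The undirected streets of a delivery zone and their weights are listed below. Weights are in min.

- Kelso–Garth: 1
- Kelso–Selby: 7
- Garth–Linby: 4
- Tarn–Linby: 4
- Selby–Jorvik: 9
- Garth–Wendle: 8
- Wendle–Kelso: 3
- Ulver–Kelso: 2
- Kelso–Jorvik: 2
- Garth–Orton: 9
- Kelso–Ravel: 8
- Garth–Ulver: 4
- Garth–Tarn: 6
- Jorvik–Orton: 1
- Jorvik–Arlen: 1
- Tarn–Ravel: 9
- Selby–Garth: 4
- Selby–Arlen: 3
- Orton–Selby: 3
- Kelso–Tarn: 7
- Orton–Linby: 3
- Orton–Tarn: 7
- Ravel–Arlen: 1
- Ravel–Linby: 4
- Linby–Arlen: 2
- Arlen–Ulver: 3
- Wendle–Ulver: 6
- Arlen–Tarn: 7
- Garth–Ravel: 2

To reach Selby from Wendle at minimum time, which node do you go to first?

Kelso

Enumerating some paths:
Wendle–Kelso–Garth–Selby: 3+1+4 = 8
Wendle–Kelso–Jorvik–Orton–Selby: 3+2+1+3 = 9
Cheapest is Wendle–Kelso–Garth–Selby at 8 min.
So from Wendle the first move is to Kelso.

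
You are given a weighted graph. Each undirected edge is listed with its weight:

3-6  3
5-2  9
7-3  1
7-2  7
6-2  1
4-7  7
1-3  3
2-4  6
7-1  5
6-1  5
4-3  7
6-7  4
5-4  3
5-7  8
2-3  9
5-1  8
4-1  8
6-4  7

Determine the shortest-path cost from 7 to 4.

Shortest distances from 7:
7: 0
3: 1  (via 7)
1: 4  (via 3)
6: 4  (via 7)
2: 5  (via 6)
4: 7  (via 7)
Shortest route: 7 → 4 = 7.

7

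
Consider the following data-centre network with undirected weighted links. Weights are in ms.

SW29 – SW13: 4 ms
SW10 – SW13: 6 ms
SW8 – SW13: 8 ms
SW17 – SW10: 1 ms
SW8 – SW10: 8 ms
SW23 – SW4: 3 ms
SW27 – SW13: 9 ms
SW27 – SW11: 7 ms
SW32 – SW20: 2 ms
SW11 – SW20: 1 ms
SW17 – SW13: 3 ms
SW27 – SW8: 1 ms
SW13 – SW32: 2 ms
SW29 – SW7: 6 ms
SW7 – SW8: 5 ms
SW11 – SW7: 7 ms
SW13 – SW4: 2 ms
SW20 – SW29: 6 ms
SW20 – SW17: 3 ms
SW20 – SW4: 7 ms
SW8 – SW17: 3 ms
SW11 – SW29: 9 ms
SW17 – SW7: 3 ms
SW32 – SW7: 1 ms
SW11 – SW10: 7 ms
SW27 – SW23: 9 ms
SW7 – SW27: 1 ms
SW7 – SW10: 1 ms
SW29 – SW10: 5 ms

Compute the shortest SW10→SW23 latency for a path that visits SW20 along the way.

13 ms

Shortest SW10→SW20: SW10 → SW17 → SW20 = 4
Shortest SW20→SW23: SW20 → SW32 → SW13 → SW4 → SW23 = 9
Total via SW20: 4 + 9 = 13 ms.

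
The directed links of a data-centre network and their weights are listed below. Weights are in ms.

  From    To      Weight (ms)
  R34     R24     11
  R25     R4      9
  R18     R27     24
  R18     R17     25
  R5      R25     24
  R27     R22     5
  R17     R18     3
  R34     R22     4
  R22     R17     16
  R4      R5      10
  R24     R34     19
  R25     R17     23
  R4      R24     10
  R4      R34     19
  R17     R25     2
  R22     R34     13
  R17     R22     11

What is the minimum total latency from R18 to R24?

Running Dijkstra from R18:
R18: 0
R27: 24  (via R18)
R17: 25  (via R18)
R25: 27  (via R17)
R22: 29  (via R27)
R4: 36  (via R25)
R34: 42  (via R22)
R5: 46  (via R4)
R24: 46  (via R4)
Shortest route: R18 → R17 → R25 → R4 → R24 = 46 ms.

46 ms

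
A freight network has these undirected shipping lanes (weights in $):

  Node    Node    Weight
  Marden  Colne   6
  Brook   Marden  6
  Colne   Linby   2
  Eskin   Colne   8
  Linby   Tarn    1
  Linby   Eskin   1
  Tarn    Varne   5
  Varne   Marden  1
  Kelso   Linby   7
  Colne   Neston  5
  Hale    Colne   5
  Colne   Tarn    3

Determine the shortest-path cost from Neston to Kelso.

Candidate routes:
Neston–Colne–Tarn–Linby–Kelso: 5+3+1+7 = 16
Neston–Colne–Eskin–Linby–Kelso: 5+8+1+7 = 21
Neston–Colne–Linby–Kelso: 5+2+7 = 14
Cheapest is Neston–Colne–Linby–Kelso at $14.

$14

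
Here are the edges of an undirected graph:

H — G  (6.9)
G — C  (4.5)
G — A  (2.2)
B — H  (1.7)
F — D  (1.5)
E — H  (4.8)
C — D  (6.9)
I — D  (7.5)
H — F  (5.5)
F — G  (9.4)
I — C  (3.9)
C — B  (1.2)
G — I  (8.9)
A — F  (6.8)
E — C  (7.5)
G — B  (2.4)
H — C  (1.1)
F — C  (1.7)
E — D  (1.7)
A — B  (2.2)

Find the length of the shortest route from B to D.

4.4

Running Dijkstra from B:
B: 0
C: 1.2  (via B)
H: 1.7  (via B)
A: 2.2  (via B)
G: 2.4  (via B)
F: 2.9  (via C)
D: 4.4  (via F)
Shortest route: B → C → F → D = 4.4.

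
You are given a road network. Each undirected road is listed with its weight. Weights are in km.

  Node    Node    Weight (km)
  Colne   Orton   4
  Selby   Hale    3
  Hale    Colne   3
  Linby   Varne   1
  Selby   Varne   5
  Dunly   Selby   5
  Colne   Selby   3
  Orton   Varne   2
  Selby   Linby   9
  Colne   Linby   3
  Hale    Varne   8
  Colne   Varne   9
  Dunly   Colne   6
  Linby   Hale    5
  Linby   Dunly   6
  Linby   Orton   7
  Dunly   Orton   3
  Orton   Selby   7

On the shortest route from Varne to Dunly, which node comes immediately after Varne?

Orton

Candidate routes:
Varne → Linby → Dunly: 1+6 = 7
Varne → Orton → Dunly: 2+3 = 5
Cheapest is Varne → Orton → Dunly at 5 km.
So from Varne the first move is to Orton.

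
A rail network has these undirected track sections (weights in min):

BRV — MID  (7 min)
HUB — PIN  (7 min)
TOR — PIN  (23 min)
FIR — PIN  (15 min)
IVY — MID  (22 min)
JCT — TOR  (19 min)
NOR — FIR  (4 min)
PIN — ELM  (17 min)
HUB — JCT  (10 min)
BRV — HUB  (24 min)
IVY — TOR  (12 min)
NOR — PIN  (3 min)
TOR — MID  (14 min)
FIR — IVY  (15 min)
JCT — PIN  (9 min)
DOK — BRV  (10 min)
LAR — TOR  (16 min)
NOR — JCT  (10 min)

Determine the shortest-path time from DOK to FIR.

48 min

Settle nodes by increasing distance from DOK:
DOK: 0
BRV: 10  (via DOK)
MID: 17  (via BRV)
TOR: 31  (via MID)
HUB: 34  (via BRV)
IVY: 39  (via MID)
PIN: 41  (via HUB)
JCT: 44  (via HUB)
NOR: 44  (via PIN)
LAR: 47  (via TOR)
FIR: 48  (via NOR)
Shortest route: DOK–BRV–HUB–PIN–NOR–FIR = 48 min.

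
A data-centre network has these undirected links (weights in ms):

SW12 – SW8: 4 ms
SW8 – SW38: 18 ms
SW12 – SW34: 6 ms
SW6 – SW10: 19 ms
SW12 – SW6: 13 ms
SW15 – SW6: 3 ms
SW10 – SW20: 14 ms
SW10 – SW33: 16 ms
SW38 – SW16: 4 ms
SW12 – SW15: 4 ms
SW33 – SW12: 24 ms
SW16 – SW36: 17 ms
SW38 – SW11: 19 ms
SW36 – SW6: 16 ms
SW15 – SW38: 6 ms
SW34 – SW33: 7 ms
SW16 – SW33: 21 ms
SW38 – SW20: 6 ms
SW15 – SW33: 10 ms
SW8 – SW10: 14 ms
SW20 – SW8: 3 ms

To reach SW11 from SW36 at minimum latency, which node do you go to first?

SW16

Enumerating some paths:
SW36 → SW6 → SW15 → SW38 → SW11: 16+3+6+19 = 44
SW36 → SW16 → SW38 → SW11: 17+4+19 = 40
SW36 → SW6 → SW15 → SW12 → SW8 → SW20 → SW38 → SW11: 16+3+4+4+3+6+19 = 55
The minimum is 40 ms via SW36 → SW16 → SW38 → SW11.
So from SW36 the first move is to SW16.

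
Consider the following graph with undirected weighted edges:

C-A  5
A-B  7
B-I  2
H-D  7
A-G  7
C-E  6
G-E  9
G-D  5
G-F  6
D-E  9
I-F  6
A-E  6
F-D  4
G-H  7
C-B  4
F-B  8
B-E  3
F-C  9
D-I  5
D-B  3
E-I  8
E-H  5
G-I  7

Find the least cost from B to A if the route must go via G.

15

Best B to G: B → D → G costing 8
Shortest G→A: G → A = 7
Total via G: 8 + 7 = 15.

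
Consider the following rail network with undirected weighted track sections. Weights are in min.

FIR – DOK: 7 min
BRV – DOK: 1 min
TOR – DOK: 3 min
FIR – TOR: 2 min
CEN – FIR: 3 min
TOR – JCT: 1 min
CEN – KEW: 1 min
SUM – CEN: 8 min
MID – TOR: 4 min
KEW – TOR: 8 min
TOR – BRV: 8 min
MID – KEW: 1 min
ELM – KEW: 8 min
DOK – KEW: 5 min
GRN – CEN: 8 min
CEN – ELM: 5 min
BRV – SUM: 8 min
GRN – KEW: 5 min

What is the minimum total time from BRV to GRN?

11 min

Settle nodes by increasing distance from BRV:
BRV: 0
DOK: 1  (via BRV)
TOR: 4  (via DOK)
JCT: 5  (via TOR)
KEW: 6  (via DOK)
FIR: 6  (via TOR)
MID: 7  (via KEW)
CEN: 7  (via KEW)
SUM: 8  (via BRV)
GRN: 11  (via KEW)
Shortest route: BRV–DOK–KEW–GRN = 11 min.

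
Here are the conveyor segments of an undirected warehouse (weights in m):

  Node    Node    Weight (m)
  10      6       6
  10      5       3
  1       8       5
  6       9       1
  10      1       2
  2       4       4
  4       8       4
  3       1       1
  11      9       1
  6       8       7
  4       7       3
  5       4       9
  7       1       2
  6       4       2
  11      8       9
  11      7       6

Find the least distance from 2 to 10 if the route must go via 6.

Shortest 2→6: 2 → 4 → 6 = 6
Shortest 6→10: 6 → 10 = 6
Total via 6: 6 + 6 = 12 m.

12 m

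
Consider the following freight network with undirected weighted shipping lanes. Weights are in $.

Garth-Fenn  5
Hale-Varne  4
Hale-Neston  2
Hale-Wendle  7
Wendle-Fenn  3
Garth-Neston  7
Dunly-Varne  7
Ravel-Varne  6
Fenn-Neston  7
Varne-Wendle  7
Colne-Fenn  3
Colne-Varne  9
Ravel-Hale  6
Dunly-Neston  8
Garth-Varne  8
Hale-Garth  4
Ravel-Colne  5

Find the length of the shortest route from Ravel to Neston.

$8

Compare a few routes:
Ravel → Varne → Hale → Neston: 6+4+2 = 12
Ravel → Hale → Neston: 6+2 = 8
Ravel → Colne → Fenn → Neston: 5+3+7 = 15
The minimum is $8 via Ravel → Hale → Neston.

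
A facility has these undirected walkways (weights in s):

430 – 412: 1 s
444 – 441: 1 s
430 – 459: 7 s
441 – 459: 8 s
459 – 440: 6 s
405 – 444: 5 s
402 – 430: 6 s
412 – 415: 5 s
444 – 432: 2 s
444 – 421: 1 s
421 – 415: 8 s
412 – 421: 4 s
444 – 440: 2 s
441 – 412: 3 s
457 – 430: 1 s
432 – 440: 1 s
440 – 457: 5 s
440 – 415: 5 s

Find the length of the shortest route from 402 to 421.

Settle nodes by increasing distance from 402:
402: 0
430: 6  (via 402)
412: 7  (via 430)
457: 7  (via 430)
441: 10  (via 412)
421: 11  (via 412)
Shortest route: 402–430–412–421 = 11 s.

11 s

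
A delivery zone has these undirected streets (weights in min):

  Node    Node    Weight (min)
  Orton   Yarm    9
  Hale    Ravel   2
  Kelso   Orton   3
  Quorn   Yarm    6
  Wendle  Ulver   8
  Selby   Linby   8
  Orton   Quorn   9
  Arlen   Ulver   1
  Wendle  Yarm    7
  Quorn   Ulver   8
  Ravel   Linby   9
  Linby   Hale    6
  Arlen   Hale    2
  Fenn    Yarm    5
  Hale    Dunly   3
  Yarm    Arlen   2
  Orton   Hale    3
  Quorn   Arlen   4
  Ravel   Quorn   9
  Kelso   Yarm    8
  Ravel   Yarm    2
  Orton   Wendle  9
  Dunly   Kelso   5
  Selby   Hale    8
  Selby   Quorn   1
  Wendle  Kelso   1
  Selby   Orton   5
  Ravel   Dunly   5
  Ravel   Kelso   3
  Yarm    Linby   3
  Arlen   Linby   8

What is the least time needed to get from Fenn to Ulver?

8 min

Shortest distances from Fenn:
Fenn: 0
Yarm: 5  (via Fenn)
Ravel: 7  (via Yarm)
Arlen: 7  (via Yarm)
Ulver: 8  (via Arlen)
Shortest route: Fenn → Yarm → Arlen → Ulver = 8 min.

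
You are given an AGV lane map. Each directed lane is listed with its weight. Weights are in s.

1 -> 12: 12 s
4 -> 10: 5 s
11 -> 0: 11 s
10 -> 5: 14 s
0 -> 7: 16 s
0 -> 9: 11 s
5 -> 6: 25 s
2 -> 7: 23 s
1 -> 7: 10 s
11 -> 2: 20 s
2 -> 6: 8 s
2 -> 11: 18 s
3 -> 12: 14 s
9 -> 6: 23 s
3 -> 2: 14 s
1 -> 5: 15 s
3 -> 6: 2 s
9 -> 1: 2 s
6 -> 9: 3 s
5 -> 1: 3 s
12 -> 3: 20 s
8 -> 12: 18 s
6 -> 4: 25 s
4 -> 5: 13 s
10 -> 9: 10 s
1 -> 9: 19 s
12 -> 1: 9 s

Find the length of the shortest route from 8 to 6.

40 s

Settle nodes by increasing distance from 8:
8: 0
12: 18  (via 8)
1: 27  (via 12)
7: 37  (via 1)
3: 38  (via 12)
6: 40  (via 3)
Shortest route: 8 → 12 → 3 → 6 = 40 s.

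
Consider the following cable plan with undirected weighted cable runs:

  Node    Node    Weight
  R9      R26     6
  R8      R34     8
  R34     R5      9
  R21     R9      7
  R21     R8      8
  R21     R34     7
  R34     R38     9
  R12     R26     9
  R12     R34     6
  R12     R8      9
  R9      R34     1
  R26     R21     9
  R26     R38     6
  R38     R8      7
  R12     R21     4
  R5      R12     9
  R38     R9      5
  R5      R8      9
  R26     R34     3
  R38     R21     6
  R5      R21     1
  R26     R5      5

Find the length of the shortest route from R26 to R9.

Running Dijkstra from R26:
R26: 0
R34: 3  (via R26)
R9: 4  (via R34)
Shortest route: R26–R34–R9 = 4.

4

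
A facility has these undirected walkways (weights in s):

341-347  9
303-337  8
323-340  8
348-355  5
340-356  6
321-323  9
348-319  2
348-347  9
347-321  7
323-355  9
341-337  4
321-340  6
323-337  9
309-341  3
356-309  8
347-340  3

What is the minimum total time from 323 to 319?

16 s

Shortest distances from 323:
323: 0
340: 8  (via 323)
337: 9  (via 323)
321: 9  (via 323)
355: 9  (via 323)
347: 11  (via 340)
341: 13  (via 337)
356: 14  (via 340)
348: 14  (via 355)
309: 16  (via 341)
319: 16  (via 348)
Shortest route: 323 → 355 → 348 → 319 = 16 s.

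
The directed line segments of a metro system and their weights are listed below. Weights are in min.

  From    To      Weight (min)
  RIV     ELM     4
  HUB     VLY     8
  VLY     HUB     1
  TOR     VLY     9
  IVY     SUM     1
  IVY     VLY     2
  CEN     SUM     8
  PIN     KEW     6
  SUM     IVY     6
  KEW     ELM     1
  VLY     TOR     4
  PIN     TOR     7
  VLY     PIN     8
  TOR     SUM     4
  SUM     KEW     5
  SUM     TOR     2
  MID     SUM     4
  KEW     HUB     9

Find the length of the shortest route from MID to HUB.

Settle nodes by increasing distance from MID:
MID: 0
SUM: 4  (via MID)
TOR: 6  (via SUM)
KEW: 9  (via SUM)
IVY: 10  (via SUM)
ELM: 10  (via KEW)
VLY: 12  (via IVY)
HUB: 13  (via VLY)
Shortest route: MID → SUM → IVY → VLY → HUB = 13 min.

13 min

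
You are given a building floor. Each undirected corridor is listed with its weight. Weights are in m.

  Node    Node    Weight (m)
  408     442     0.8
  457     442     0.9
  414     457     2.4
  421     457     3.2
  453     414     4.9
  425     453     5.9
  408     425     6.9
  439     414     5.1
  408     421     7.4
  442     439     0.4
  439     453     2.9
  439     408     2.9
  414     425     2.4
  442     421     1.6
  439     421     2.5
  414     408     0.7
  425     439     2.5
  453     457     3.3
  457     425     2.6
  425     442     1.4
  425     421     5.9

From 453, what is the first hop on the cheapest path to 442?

439

Enumerating some paths:
453–439–442: 2.9+0.4 = 3.3
453–457–442: 3.3+0.9 = 4.2
Cheapest is 453–439–442 at 3.3 m.
So from 453 the first move is to 439.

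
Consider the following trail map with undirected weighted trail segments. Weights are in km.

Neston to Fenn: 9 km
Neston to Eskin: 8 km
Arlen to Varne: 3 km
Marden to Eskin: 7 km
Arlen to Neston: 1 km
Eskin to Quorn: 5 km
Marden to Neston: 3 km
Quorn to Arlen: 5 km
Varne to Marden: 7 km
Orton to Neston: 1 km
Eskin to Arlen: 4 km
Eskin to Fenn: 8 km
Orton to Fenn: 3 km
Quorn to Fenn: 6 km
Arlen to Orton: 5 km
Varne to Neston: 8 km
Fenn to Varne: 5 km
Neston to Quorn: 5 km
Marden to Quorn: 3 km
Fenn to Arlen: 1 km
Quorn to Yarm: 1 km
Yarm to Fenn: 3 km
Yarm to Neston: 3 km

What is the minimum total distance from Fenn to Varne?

4 km

Enumerating some paths:
Fenn - Arlen - Varne: 1+3 = 4
Fenn - Orton - Neston - Arlen - Varne: 3+1+1+3 = 8
Fenn - Varne: 5 = 5
Cheapest is Fenn - Arlen - Varne at 4 km.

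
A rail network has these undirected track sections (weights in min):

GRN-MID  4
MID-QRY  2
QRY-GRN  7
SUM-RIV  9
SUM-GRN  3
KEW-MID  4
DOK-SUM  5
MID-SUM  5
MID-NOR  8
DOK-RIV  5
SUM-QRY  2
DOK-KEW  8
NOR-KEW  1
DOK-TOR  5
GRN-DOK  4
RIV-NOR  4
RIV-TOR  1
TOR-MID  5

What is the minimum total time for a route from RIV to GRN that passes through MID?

10 min

Shortest RIV→MID: RIV → TOR → MID = 6
Shortest MID→GRN: MID → GRN = 4
Total via MID: 6 + 4 = 10 min.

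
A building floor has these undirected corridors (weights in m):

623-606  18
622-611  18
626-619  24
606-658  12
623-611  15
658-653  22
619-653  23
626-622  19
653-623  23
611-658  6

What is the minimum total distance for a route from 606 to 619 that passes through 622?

Shortest 606→622: 606–658–611–622 = 36
Shortest 622→619: 622–626–619 = 43
Total via 622: 36 + 43 = 79 m.

79 m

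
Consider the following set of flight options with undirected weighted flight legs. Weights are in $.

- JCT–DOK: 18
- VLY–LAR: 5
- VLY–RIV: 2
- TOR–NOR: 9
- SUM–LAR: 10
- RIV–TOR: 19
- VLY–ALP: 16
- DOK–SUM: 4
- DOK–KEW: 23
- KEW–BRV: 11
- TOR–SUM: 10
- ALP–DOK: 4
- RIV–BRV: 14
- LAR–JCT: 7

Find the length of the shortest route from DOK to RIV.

Running Dijkstra from DOK:
DOK: 0
SUM: 4  (via DOK)
ALP: 4  (via DOK)
TOR: 14  (via SUM)
LAR: 14  (via SUM)
JCT: 18  (via DOK)
VLY: 19  (via LAR)
RIV: 21  (via VLY)
Shortest route: DOK–SUM–LAR–VLY–RIV = $21.

$21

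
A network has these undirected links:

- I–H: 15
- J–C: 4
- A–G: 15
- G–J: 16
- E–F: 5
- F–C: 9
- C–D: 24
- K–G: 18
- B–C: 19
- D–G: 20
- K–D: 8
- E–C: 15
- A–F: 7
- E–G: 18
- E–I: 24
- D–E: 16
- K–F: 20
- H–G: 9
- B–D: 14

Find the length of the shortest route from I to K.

42

Compare a few routes:
I - H - G - K: 15+9+18 = 42
I - E - D - K: 24+16+8 = 48
I - E - F - K: 24+5+20 = 49
The minimum is 42 via I - H - G - K.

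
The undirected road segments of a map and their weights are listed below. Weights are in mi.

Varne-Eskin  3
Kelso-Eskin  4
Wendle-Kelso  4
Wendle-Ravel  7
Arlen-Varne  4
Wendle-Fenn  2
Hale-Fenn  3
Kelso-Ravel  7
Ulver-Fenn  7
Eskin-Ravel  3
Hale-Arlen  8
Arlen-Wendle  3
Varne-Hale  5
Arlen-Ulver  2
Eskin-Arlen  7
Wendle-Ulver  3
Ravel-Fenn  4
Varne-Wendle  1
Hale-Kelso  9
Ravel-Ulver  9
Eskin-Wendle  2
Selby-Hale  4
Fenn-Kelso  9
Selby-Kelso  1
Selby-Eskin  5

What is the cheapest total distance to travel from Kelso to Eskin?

Settle nodes by increasing distance from Kelso:
Kelso: 0
Selby: 1  (via Kelso)
Wendle: 4  (via Kelso)
Eskin: 4  (via Kelso)
Shortest route: Kelso → Eskin = 4 mi.

4 mi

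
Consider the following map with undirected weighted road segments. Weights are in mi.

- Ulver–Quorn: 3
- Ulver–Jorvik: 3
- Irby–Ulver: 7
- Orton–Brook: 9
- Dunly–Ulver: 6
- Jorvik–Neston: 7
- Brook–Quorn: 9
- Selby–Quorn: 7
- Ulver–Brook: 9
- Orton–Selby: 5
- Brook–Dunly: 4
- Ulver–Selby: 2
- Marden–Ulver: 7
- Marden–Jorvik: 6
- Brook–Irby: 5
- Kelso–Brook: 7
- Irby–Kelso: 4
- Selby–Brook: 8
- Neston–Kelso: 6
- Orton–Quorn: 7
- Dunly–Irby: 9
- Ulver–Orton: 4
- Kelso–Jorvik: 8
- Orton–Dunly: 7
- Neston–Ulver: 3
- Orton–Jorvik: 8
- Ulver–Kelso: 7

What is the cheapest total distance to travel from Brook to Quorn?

Candidate routes:
Brook - Ulver - Quorn: 9+3 = 12
Brook - Selby - Ulver - Quorn: 8+2+3 = 13
Brook - Dunly - Ulver - Quorn: 4+6+3 = 13
Brook - Quorn: 9 = 9
Cheapest is Brook - Quorn at 9 mi.

9 mi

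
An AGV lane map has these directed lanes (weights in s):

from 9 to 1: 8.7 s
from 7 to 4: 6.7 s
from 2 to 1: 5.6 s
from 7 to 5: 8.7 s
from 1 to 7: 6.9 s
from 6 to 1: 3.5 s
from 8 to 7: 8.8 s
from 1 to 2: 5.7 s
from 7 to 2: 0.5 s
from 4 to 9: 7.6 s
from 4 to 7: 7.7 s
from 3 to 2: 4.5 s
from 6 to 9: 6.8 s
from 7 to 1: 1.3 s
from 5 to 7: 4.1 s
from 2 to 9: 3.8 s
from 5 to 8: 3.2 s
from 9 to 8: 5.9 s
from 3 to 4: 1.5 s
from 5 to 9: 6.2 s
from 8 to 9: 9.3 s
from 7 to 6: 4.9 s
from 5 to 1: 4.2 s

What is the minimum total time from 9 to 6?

19.6 s

Compare a few routes:
9–8–7–6: 5.9+8.8+4.9 = 19.6
9–1–7–6: 8.7+6.9+4.9 = 20.5
The minimum is 19.6 s via 9–8–7–6.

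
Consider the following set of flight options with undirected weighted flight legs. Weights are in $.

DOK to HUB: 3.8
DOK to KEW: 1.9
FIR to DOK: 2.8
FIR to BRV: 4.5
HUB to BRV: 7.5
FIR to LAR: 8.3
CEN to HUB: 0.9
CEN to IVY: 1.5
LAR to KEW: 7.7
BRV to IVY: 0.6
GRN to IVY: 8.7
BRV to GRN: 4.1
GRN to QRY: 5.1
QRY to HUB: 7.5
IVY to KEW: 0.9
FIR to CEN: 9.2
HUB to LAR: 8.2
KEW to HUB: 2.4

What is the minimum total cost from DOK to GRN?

$7.5

Compare a few routes:
DOK → HUB → CEN → IVY → BRV → GRN: 3.8+0.9+1.5+0.6+4.1 = 10.9
DOK → KEW → IVY → BRV → GRN: 1.9+0.9+0.6+4.1 = 7.5
Cheapest is DOK → KEW → IVY → BRV → GRN at $7.5.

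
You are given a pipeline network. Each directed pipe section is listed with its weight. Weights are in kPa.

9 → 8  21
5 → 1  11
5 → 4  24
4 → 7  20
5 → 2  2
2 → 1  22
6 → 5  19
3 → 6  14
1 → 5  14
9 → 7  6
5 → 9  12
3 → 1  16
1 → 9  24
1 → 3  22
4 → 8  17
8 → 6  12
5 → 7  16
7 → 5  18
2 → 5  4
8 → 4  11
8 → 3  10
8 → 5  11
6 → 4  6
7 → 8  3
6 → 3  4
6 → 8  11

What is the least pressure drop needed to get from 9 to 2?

22 kPa

Compare a few routes:
9–7–8–5–2: 6+3+11+2 = 22
9–7–8–6–5–2: 6+3+12+19+2 = 42
9–8–5–2: 21+11+2 = 34
9–7–5–2: 6+18+2 = 26
The minimum is 22 kPa via 9–7–8–5–2.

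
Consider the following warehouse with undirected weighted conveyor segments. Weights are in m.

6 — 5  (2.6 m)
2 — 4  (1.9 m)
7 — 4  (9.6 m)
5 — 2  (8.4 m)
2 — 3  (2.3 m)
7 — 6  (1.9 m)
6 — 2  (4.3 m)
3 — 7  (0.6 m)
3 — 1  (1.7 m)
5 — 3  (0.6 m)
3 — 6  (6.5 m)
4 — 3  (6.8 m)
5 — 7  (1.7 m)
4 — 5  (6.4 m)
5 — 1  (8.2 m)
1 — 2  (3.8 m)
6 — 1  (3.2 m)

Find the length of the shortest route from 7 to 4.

Enumerating some paths:
7 - 3 - 2 - 4: 0.6+2.3+1.9 = 4.8
7 - 3 - 5 - 4: 0.6+0.6+6.4 = 7.6
7 - 5 - 3 - 2 - 4: 1.7+0.6+2.3+1.9 = 6.5
7 - 3 - 4: 0.6+6.8 = 7.4
The minimum is 4.8 m via 7 - 3 - 2 - 4.

4.8 m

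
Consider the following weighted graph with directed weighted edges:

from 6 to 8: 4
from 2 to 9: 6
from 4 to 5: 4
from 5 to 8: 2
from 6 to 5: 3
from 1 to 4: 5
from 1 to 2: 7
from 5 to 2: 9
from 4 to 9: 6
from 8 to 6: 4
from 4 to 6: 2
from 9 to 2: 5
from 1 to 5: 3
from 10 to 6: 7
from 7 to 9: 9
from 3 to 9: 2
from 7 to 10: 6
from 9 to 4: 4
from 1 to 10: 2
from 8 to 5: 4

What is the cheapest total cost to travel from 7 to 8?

17

Running Dijkstra from 7:
7: 0
10: 6  (via 7)
9: 9  (via 7)
4: 13  (via 9)
6: 13  (via 10)
2: 14  (via 9)
5: 16  (via 6)
8: 17  (via 6)
Shortest route: 7 → 10 → 6 → 8 = 17.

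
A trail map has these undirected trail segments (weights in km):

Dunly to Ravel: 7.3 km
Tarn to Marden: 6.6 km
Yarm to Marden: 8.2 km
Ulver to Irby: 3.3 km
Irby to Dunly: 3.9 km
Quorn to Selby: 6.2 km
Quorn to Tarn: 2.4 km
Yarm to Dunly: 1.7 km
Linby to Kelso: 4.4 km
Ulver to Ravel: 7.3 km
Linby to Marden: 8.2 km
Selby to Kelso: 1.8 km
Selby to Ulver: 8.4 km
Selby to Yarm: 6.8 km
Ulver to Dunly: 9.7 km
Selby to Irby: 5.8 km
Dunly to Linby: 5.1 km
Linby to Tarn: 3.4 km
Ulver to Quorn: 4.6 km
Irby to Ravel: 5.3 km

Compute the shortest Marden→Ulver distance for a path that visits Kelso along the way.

Best Marden to Kelso: Marden–Linby–Kelso costing 12.6
Shortest Kelso→Ulver: Kelso–Selby–Ulver = 10.2
Total via Kelso: 12.6 + 10.2 = 22.8 km.

22.8 km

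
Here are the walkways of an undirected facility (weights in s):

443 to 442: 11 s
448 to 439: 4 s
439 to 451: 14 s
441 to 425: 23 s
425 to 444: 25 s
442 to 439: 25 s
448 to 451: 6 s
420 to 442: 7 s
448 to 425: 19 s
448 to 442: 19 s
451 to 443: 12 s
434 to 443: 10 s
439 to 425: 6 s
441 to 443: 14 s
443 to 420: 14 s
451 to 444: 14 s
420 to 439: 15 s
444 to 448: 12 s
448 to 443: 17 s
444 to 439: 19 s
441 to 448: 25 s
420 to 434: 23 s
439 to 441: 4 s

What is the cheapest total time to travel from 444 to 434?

Shortest distances from 444:
444: 0
448: 12  (via 444)
451: 14  (via 444)
439: 16  (via 448)
441: 20  (via 439)
425: 22  (via 439)
443: 26  (via 451)
420: 31  (via 439)
442: 31  (via 448)
434: 36  (via 443)
Shortest route: 444–451–443–434 = 36 s.

36 s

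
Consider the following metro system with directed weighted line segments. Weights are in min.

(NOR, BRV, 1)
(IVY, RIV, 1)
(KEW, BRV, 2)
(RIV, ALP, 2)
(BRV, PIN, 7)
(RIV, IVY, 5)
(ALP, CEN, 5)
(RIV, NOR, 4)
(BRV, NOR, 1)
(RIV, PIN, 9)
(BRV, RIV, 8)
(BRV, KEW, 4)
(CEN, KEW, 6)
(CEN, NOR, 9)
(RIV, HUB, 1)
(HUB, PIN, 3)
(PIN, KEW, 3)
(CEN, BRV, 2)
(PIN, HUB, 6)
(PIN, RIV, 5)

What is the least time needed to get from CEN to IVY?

15 min

Enumerating some paths:
CEN–NOR–BRV–RIV–IVY: 9+1+8+5 = 23
CEN–KEW–BRV–RIV–IVY: 6+2+8+5 = 21
CEN–BRV–PIN–RIV–IVY: 2+7+5+5 = 19
CEN–BRV–RIV–IVY: 2+8+5 = 15
The minimum is 15 min via CEN–BRV–RIV–IVY.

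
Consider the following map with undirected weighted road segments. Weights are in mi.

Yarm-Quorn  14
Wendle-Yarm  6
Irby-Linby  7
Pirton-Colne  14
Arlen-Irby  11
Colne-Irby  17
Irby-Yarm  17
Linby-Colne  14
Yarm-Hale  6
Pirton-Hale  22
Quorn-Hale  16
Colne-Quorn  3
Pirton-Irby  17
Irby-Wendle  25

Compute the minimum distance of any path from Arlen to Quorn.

31 mi

Enumerating some paths:
Arlen - Irby - Yarm - Quorn: 11+17+14 = 42
Arlen - Irby - Pirton - Colne - Quorn: 11+17+14+3 = 45
Arlen - Irby - Linby - Colne - Quorn: 11+7+14+3 = 35
Arlen - Irby - Colne - Quorn: 11+17+3 = 31
Cheapest is Arlen - Irby - Colne - Quorn at 31 mi.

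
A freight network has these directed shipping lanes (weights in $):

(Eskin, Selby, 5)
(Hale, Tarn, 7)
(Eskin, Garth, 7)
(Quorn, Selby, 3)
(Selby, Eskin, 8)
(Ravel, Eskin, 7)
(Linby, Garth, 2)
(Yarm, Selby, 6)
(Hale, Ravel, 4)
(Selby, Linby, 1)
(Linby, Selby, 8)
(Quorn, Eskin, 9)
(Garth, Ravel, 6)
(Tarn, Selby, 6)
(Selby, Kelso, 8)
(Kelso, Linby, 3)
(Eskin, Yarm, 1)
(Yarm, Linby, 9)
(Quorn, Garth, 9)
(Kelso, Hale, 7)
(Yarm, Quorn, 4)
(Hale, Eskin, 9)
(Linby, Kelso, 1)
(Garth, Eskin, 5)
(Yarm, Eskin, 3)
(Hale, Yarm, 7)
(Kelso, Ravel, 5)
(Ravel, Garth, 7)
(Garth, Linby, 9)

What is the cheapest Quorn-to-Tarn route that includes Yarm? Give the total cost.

$32

Shortest Quorn→Yarm: Quorn → Eskin → Yarm = 10
Shortest Yarm→Tarn: Yarm → Selby → Linby → Kelso → Hale → Tarn = 22
Total via Yarm: 10 + 22 = $32.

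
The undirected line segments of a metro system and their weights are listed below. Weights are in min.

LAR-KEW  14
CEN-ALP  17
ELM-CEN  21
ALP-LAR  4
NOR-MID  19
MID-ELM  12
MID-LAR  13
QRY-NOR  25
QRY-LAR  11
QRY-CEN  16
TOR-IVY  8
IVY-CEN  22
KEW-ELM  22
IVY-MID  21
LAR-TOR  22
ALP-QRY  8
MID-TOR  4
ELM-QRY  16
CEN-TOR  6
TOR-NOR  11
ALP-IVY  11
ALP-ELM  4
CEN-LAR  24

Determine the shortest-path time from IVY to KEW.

Running Dijkstra from IVY:
IVY: 0
TOR: 8  (via IVY)
ALP: 11  (via IVY)
MID: 12  (via TOR)
CEN: 14  (via TOR)
ELM: 15  (via ALP)
LAR: 15  (via ALP)
QRY: 19  (via ALP)
NOR: 19  (via TOR)
KEW: 29  (via LAR)
Shortest route: IVY–ALP–LAR–KEW = 29 min.

29 min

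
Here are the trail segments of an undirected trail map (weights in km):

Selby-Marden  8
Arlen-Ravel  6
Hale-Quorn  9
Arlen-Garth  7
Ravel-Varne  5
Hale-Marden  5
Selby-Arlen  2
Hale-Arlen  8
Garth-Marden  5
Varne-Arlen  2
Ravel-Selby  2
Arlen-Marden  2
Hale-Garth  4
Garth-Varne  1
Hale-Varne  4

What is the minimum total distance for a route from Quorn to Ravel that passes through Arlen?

Best Quorn to Arlen: Quorn → Hale → Varne → Arlen costing 15
Shortest Arlen→Ravel: Arlen → Selby → Ravel = 4
Total via Arlen: 15 + 4 = 19 km.

19 km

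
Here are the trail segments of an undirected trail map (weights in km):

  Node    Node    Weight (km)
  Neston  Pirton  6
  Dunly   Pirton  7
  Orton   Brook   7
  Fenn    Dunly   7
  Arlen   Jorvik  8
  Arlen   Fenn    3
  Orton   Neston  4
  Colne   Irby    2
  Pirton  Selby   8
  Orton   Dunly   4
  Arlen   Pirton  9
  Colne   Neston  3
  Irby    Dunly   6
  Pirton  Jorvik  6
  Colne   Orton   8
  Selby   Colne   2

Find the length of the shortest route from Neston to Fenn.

Running Dijkstra from Neston:
Neston: 0
Colne: 3  (via Neston)
Orton: 4  (via Neston)
Selby: 5  (via Colne)
Irby: 5  (via Colne)
Pirton: 6  (via Neston)
Dunly: 8  (via Orton)
Brook: 11  (via Orton)
Jorvik: 12  (via Pirton)
Fenn: 15  (via Dunly)
Shortest route: Neston–Orton–Dunly–Fenn = 15 km.

15 km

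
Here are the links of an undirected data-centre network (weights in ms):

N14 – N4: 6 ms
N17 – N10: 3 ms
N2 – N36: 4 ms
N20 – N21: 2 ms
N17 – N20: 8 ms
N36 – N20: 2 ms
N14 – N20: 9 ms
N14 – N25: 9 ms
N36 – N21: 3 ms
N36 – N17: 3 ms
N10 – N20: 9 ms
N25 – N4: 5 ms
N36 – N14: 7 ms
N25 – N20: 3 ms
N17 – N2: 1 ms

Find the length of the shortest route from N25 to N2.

9 ms

Candidate routes:
N25–N20–N21–N36–N2: 3+2+3+4 = 12
N25–N20–N21–N36–N17–N2: 3+2+3+3+1 = 12
N25–N20–N36–N2: 3+2+4 = 9
N25–N20–N17–N2: 3+8+1 = 12
Cheapest is N25–N20–N36–N2 at 9 ms.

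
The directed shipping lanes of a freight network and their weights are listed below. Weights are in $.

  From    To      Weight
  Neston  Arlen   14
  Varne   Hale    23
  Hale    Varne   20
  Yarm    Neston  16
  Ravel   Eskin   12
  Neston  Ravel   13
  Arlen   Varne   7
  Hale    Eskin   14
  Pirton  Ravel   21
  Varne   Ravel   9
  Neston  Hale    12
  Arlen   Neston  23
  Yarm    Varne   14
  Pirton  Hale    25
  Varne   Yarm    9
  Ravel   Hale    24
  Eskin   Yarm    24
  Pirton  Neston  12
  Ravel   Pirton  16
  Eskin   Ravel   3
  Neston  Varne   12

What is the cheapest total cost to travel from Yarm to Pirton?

Candidate routes:
Yarm–Varne–Ravel–Pirton: 14+9+16 = 39
Yarm–Neston–Varne–Ravel–Pirton: 16+12+9+16 = 53
Yarm–Neston–Ravel–Pirton: 16+13+16 = 45
Cheapest is Yarm–Varne–Ravel–Pirton at $39.

$39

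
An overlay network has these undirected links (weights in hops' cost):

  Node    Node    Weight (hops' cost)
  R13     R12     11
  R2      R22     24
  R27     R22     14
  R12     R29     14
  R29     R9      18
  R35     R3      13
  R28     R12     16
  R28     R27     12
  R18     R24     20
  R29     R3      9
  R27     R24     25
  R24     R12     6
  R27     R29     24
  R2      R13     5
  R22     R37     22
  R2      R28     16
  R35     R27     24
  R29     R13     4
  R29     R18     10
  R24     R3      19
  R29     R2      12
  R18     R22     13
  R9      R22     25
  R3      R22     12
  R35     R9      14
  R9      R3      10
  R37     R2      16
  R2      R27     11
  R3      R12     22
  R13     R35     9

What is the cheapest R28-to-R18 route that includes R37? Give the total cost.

Best R28 to R37: R28–R2–R37 costing 32
Best R37 to R18: R37–R22–R18 costing 35
Total via R37: 32 + 35 = 67 hops' cost.

67 hops' cost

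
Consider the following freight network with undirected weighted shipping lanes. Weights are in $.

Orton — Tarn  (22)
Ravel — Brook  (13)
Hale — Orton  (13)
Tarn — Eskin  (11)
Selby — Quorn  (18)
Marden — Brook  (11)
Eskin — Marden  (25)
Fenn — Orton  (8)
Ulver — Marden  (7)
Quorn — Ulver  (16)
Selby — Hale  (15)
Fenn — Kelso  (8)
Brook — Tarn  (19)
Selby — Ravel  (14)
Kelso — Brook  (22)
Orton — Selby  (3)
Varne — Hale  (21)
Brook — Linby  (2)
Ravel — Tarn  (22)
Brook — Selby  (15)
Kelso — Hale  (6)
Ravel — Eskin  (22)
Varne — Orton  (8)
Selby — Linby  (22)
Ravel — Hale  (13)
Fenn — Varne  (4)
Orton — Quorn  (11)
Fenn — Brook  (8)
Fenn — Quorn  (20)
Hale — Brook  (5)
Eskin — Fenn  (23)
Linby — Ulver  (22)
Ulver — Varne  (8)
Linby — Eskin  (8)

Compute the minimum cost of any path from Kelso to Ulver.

$20

Running Dijkstra from Kelso:
Kelso: 0
Hale: 6  (via Kelso)
Fenn: 8  (via Kelso)
Brook: 11  (via Hale)
Varne: 12  (via Fenn)
Linby: 13  (via Brook)
Orton: 16  (via Fenn)
Selby: 19  (via Orton)
Ravel: 19  (via Hale)
Ulver: 20  (via Varne)
Shortest route: Kelso–Fenn–Varne–Ulver = $20.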